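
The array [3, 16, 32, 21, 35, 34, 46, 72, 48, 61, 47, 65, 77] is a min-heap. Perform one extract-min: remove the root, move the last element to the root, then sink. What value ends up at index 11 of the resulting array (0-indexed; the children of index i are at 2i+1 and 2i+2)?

65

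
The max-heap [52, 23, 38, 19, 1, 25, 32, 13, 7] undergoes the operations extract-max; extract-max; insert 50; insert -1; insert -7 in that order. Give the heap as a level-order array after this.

extract-max → returns 52:
  remove root 52; move last element 7 to root → [7, 23, 38, 19, 1, 25, 32, 13]
  7 vs larger child 38 at index 2, swap → [38, 23, 7, 19, 1, 25, 32, 13]
  7 vs larger child 32 at index 6, swap → [38, 23, 32, 19, 1, 25, 7, 13]
extract-max → returns 38:
  remove root 38; move last element 13 to root → [13, 23, 32, 19, 1, 25, 7]
  13 vs larger child 32 at index 2, swap → [32, 23, 13, 19, 1, 25, 7]
  13 vs larger child 25 at index 5, swap → [32, 23, 25, 19, 1, 13, 7]
insert 50:
  append 50 at index 7 → [32, 23, 25, 19, 1, 13, 7, 50]
  50 > parent 19 at index 3, swap → [32, 23, 25, 50, 1, 13, 7, 19]
  50 > parent 23 at index 1, swap → [32, 50, 25, 23, 1, 13, 7, 19]
  50 > parent 32 at index 0, swap → [50, 32, 25, 23, 1, 13, 7, 19]
insert -1:
  append -1 at index 8 → [50, 32, 25, 23, 1, 13, 7, 19, -1] (no swap needed)
insert -7:
  append -7 at index 9 → [50, 32, 25, 23, 1, 13, 7, 19, -1, -7] (no swap needed)

[50, 32, 25, 23, 1, 13, 7, 19, -1, -7]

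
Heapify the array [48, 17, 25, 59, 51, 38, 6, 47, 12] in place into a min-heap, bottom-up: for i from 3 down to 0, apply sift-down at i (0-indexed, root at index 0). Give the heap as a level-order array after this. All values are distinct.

[6, 12, 25, 17, 51, 38, 48, 47, 59]

sift down from index 3:
  59 vs smaller child 12 at index 8, swap → [48, 17, 25, 12, 51, 38, 6, 47, 59]
sift down from index 2:
  25 vs smaller child 6 at index 6, swap → [48, 17, 6, 12, 51, 38, 25, 47, 59]
sift down from index 1:
  17 vs smaller child 12 at index 3, swap → [48, 12, 6, 17, 51, 38, 25, 47, 59]
sift down from index 0:
  48 vs smaller child 6 at index 2, swap → [6, 12, 48, 17, 51, 38, 25, 47, 59]
  48 vs smaller child 25 at index 6, swap → [6, 12, 25, 17, 51, 38, 48, 47, 59]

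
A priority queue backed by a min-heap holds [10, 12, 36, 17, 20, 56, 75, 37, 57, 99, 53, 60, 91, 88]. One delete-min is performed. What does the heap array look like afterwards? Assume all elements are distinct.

[12, 17, 36, 37, 20, 56, 75, 88, 57, 99, 53, 60, 91]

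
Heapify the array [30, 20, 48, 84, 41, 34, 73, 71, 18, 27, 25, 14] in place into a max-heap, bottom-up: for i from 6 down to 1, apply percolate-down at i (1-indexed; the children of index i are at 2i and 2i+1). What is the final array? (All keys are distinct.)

[84, 71, 73, 30, 41, 34, 48, 20, 18, 27, 25, 14]

sift down from index 6: already satisfies heap property
sift down from index 5: already satisfies heap property
sift down from index 4: already satisfies heap property
sift down from index 3:
  48 vs larger child 73 at index 7, swap → [30, 20, 73, 84, 41, 34, 48, 71, 18, 27, 25, 14]
sift down from index 2:
  20 vs larger child 84 at index 4, swap → [30, 84, 73, 20, 41, 34, 48, 71, 18, 27, 25, 14]
  20 vs larger child 71 at index 8, swap → [30, 84, 73, 71, 41, 34, 48, 20, 18, 27, 25, 14]
sift down from index 1:
  30 vs larger child 84 at index 2, swap → [84, 30, 73, 71, 41, 34, 48, 20, 18, 27, 25, 14]
  30 vs larger child 71 at index 4, swap → [84, 71, 73, 30, 41, 34, 48, 20, 18, 27, 25, 14]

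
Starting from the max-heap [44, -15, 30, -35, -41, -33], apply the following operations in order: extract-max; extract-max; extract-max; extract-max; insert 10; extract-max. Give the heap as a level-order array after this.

[-35, -41]

extract-max → returns 44:
  remove root 44; move last element -33 to root → [-33, -15, 30, -35, -41]
  -33 vs larger child 30 at index 2, swap → [30, -15, -33, -35, -41]
extract-max → returns 30:
  remove root 30; move last element -41 to root → [-41, -15, -33, -35]
  -41 vs larger child -15 at index 1, swap → [-15, -41, -33, -35]
  -41 vs only child -35 at index 3, swap → [-15, -35, -33, -41]
extract-max → returns -15:
  remove root -15; move last element -41 to root → [-41, -35, -33]
  -41 vs larger child -33 at index 2, swap → [-33, -35, -41]
extract-max → returns -33:
  remove root -33; move last element -41 to root → [-41, -35]
  -41 vs only child -35 at index 1, swap → [-35, -41]
insert 10:
  append 10 at index 2 → [-35, -41, 10]
  10 > parent -35 at index 0, swap → [10, -41, -35]
extract-max → returns 10:
  remove root 10; move last element -35 to root → [-35, -41] (no swap needed)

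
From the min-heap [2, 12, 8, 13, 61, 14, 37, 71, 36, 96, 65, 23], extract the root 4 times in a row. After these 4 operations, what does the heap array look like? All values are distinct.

extract-min #1 returns 2:
  remove root 2; move last element 23 to root → [23, 12, 8, 13, 61, 14, 37, 71, 36, 96, 65]
  23 vs smaller child 8 at index 2, swap → [8, 12, 23, 13, 61, 14, 37, 71, 36, 96, 65]
  23 vs smaller child 14 at index 5, swap → [8, 12, 14, 13, 61, 23, 37, 71, 36, 96, 65]
extract-min #2 returns 8:
  remove root 8; move last element 65 to root → [65, 12, 14, 13, 61, 23, 37, 71, 36, 96]
  65 vs smaller child 12 at index 1, swap → [12, 65, 14, 13, 61, 23, 37, 71, 36, 96]
  65 vs smaller child 13 at index 3, swap → [12, 13, 14, 65, 61, 23, 37, 71, 36, 96]
  65 vs smaller child 36 at index 8, swap → [12, 13, 14, 36, 61, 23, 37, 71, 65, 96]
extract-min #3 returns 12:
  remove root 12; move last element 96 to root → [96, 13, 14, 36, 61, 23, 37, 71, 65]
  96 vs smaller child 13 at index 1, swap → [13, 96, 14, 36, 61, 23, 37, 71, 65]
  96 vs smaller child 36 at index 3, swap → [13, 36, 14, 96, 61, 23, 37, 71, 65]
  96 vs smaller child 65 at index 8, swap → [13, 36, 14, 65, 61, 23, 37, 71, 96]
extract-min #4 returns 13:
  remove root 13; move last element 96 to root → [96, 36, 14, 65, 61, 23, 37, 71]
  96 vs smaller child 14 at index 2, swap → [14, 36, 96, 65, 61, 23, 37, 71]
  96 vs smaller child 23 at index 5, swap → [14, 36, 23, 65, 61, 96, 37, 71]

[14, 36, 23, 65, 61, 96, 37, 71]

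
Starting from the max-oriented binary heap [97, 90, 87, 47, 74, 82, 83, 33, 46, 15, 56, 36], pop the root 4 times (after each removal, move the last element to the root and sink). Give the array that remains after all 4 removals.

extract-max #1 returns 97:
  remove root 97; move last element 36 to root → [36, 90, 87, 47, 74, 82, 83, 33, 46, 15, 56]
  36 vs larger child 90 at index 1, swap → [90, 36, 87, 47, 74, 82, 83, 33, 46, 15, 56]
  36 vs larger child 74 at index 4, swap → [90, 74, 87, 47, 36, 82, 83, 33, 46, 15, 56]
  36 vs larger child 56 at index 10, swap → [90, 74, 87, 47, 56, 82, 83, 33, 46, 15, 36]
extract-max #2 returns 90:
  remove root 90; move last element 36 to root → [36, 74, 87, 47, 56, 82, 83, 33, 46, 15]
  36 vs larger child 87 at index 2, swap → [87, 74, 36, 47, 56, 82, 83, 33, 46, 15]
  36 vs larger child 83 at index 6, swap → [87, 74, 83, 47, 56, 82, 36, 33, 46, 15]
extract-max #3 returns 87:
  remove root 87; move last element 15 to root → [15, 74, 83, 47, 56, 82, 36, 33, 46]
  15 vs larger child 83 at index 2, swap → [83, 74, 15, 47, 56, 82, 36, 33, 46]
  15 vs larger child 82 at index 5, swap → [83, 74, 82, 47, 56, 15, 36, 33, 46]
extract-max #4 returns 83:
  remove root 83; move last element 46 to root → [46, 74, 82, 47, 56, 15, 36, 33]
  46 vs larger child 82 at index 2, swap → [82, 74, 46, 47, 56, 15, 36, 33]

[82, 74, 46, 47, 56, 15, 36, 33]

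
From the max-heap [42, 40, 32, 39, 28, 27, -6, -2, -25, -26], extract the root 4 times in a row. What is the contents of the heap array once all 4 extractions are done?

[28, -2, 27, -6, -25, -26]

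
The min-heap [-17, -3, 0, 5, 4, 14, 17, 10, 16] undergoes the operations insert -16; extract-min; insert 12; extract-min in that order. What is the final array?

insert -16:
  append -16 at index 9 → [-17, -3, 0, 5, 4, 14, 17, 10, 16, -16]
  -16 < parent 4 at index 4, swap → [-17, -3, 0, 5, -16, 14, 17, 10, 16, 4]
  -16 < parent -3 at index 1, swap → [-17, -16, 0, 5, -3, 14, 17, 10, 16, 4]
extract-min → returns -17:
  remove root -17; move last element 4 to root → [4, -16, 0, 5, -3, 14, 17, 10, 16]
  4 vs smaller child -16 at index 1, swap → [-16, 4, 0, 5, -3, 14, 17, 10, 16]
  4 vs smaller child -3 at index 4, swap → [-16, -3, 0, 5, 4, 14, 17, 10, 16]
insert 12:
  append 12 at index 9 → [-16, -3, 0, 5, 4, 14, 17, 10, 16, 12] (no swap needed)
extract-min → returns -16:
  remove root -16; move last element 12 to root → [12, -3, 0, 5, 4, 14, 17, 10, 16]
  12 vs smaller child -3 at index 1, swap → [-3, 12, 0, 5, 4, 14, 17, 10, 16]
  12 vs smaller child 4 at index 4, swap → [-3, 4, 0, 5, 12, 14, 17, 10, 16]

[-3, 4, 0, 5, 12, 14, 17, 10, 16]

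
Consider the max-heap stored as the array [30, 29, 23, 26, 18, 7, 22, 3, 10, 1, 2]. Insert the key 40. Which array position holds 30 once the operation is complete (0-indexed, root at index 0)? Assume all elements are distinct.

2

append 40 at index 11 → [30, 29, 23, 26, 18, 7, 22, 3, 10, 1, 2, 40]
40 > parent 7 at index 5, swap → [30, 29, 23, 26, 18, 40, 22, 3, 10, 1, 2, 7]
40 > parent 23 at index 2, swap → [30, 29, 40, 26, 18, 23, 22, 3, 10, 1, 2, 7]
40 > parent 30 at index 0, swap → [40, 29, 30, 26, 18, 23, 22, 3, 10, 1, 2, 7]
resulting array: [40, 29, 30, 26, 18, 23, 22, 3, 10, 1, 2, 7]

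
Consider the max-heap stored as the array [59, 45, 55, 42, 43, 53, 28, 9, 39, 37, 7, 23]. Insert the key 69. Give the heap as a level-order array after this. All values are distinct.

[69, 45, 59, 42, 43, 55, 28, 9, 39, 37, 7, 23, 53]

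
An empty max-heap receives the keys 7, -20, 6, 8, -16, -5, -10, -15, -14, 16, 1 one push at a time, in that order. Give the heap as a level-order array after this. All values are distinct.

Insert 7:
  append 7 at index 0 → [7] (no swap needed)
Insert -20:
  append -20 at index 1 → [7, -20] (no swap needed)
Insert 6:
  append 6 at index 2 → [7, -20, 6] (no swap needed)
Insert 8:
  append 8 at index 3 → [7, -20, 6, 8]
  8 > parent -20 at index 1, swap → [7, 8, 6, -20]
  8 > parent 7 at index 0, swap → [8, 7, 6, -20]
Insert -16:
  append -16 at index 4 → [8, 7, 6, -20, -16] (no swap needed)
Insert -5:
  append -5 at index 5 → [8, 7, 6, -20, -16, -5] (no swap needed)
Insert -10:
  append -10 at index 6 → [8, 7, 6, -20, -16, -5, -10] (no swap needed)
Insert -15:
  append -15 at index 7 → [8, 7, 6, -20, -16, -5, -10, -15]
  -15 > parent -20 at index 3, swap → [8, 7, 6, -15, -16, -5, -10, -20]
Insert -14:
  append -14 at index 8 → [8, 7, 6, -15, -16, -5, -10, -20, -14]
  -14 > parent -15 at index 3, swap → [8, 7, 6, -14, -16, -5, -10, -20, -15]
Insert 16:
  append 16 at index 9 → [8, 7, 6, -14, -16, -5, -10, -20, -15, 16]
  16 > parent -16 at index 4, swap → [8, 7, 6, -14, 16, -5, -10, -20, -15, -16]
  16 > parent 7 at index 1, swap → [8, 16, 6, -14, 7, -5, -10, -20, -15, -16]
  16 > parent 8 at index 0, swap → [16, 8, 6, -14, 7, -5, -10, -20, -15, -16]
Insert 1:
  append 1 at index 10 → [16, 8, 6, -14, 7, -5, -10, -20, -15, -16, 1] (no swap needed)

[16, 8, 6, -14, 7, -5, -10, -20, -15, -16, 1]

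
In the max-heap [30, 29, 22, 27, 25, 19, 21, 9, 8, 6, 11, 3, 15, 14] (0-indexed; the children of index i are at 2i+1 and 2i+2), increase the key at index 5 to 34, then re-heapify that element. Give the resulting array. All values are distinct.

[34, 29, 30, 27, 25, 22, 21, 9, 8, 6, 11, 3, 15, 14]

set index 5 from 19 to 34 → [30, 29, 22, 27, 25, 34, 21, 9, 8, 6, 11, 3, 15, 14]
34 > parent 22 at index 2, swap → [30, 29, 34, 27, 25, 22, 21, 9, 8, 6, 11, 3, 15, 14]
34 > parent 30 at index 0, swap → [34, 29, 30, 27, 25, 22, 21, 9, 8, 6, 11, 3, 15, 14]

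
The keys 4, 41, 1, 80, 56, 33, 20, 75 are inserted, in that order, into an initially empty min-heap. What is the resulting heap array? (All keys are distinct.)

[1, 41, 4, 75, 56, 33, 20, 80]

Insert 4:
  append 4 at index 0 → [4] (no swap needed)
Insert 41:
  append 41 at index 1 → [4, 41] (no swap needed)
Insert 1:
  append 1 at index 2 → [4, 41, 1]
  1 < parent 4 at index 0, swap → [1, 41, 4]
Insert 80:
  append 80 at index 3 → [1, 41, 4, 80] (no swap needed)
Insert 56:
  append 56 at index 4 → [1, 41, 4, 80, 56] (no swap needed)
Insert 33:
  append 33 at index 5 → [1, 41, 4, 80, 56, 33] (no swap needed)
Insert 20:
  append 20 at index 6 → [1, 41, 4, 80, 56, 33, 20] (no swap needed)
Insert 75:
  append 75 at index 7 → [1, 41, 4, 80, 56, 33, 20, 75]
  75 < parent 80 at index 3, swap → [1, 41, 4, 75, 56, 33, 20, 80]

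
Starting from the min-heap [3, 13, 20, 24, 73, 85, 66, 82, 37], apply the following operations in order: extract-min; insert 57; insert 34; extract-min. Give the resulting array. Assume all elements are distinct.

[20, 24, 66, 37, 34, 85, 73, 82, 57]

extract-min → returns 3:
  remove root 3; move last element 37 to root → [37, 13, 20, 24, 73, 85, 66, 82]
  37 vs smaller child 13 at index 1, swap → [13, 37, 20, 24, 73, 85, 66, 82]
  37 vs smaller child 24 at index 3, swap → [13, 24, 20, 37, 73, 85, 66, 82]
insert 57:
  append 57 at index 8 → [13, 24, 20, 37, 73, 85, 66, 82, 57] (no swap needed)
insert 34:
  append 34 at index 9 → [13, 24, 20, 37, 73, 85, 66, 82, 57, 34]
  34 < parent 73 at index 4, swap → [13, 24, 20, 37, 34, 85, 66, 82, 57, 73]
extract-min → returns 13:
  remove root 13; move last element 73 to root → [73, 24, 20, 37, 34, 85, 66, 82, 57]
  73 vs smaller child 20 at index 2, swap → [20, 24, 73, 37, 34, 85, 66, 82, 57]
  73 vs smaller child 66 at index 6, swap → [20, 24, 66, 37, 34, 85, 73, 82, 57]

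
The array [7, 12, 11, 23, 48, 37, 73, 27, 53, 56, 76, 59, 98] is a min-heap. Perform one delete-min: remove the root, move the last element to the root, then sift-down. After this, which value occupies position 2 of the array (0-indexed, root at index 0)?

37

remove root 7; move last element 98 to root → [98, 12, 11, 23, 48, 37, 73, 27, 53, 56, 76, 59]
98 vs smaller child 11 at index 2, swap → [11, 12, 98, 23, 48, 37, 73, 27, 53, 56, 76, 59]
98 vs smaller child 37 at index 5, swap → [11, 12, 37, 23, 48, 98, 73, 27, 53, 56, 76, 59]
98 vs only child 59 at index 11, swap → [11, 12, 37, 23, 48, 59, 73, 27, 53, 56, 76, 98]
resulting array: [11, 12, 37, 23, 48, 59, 73, 27, 53, 56, 76, 98]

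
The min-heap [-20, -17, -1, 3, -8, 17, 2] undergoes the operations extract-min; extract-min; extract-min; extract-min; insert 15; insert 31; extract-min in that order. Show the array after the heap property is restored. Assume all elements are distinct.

extract-min → returns -20:
  remove root -20; move last element 2 to root → [2, -17, -1, 3, -8, 17]
  2 vs smaller child -17 at index 1, swap → [-17, 2, -1, 3, -8, 17]
  2 vs smaller child -8 at index 4, swap → [-17, -8, -1, 3, 2, 17]
extract-min → returns -17:
  remove root -17; move last element 17 to root → [17, -8, -1, 3, 2]
  17 vs smaller child -8 at index 1, swap → [-8, 17, -1, 3, 2]
  17 vs smaller child 2 at index 4, swap → [-8, 2, -1, 3, 17]
extract-min → returns -8:
  remove root -8; move last element 17 to root → [17, 2, -1, 3]
  17 vs smaller child -1 at index 2, swap → [-1, 2, 17, 3]
extract-min → returns -1:
  remove root -1; move last element 3 to root → [3, 2, 17]
  3 vs smaller child 2 at index 1, swap → [2, 3, 17]
insert 15:
  append 15 at index 3 → [2, 3, 17, 15] (no swap needed)
insert 31:
  append 31 at index 4 → [2, 3, 17, 15, 31] (no swap needed)
extract-min → returns 2:
  remove root 2; move last element 31 to root → [31, 3, 17, 15]
  31 vs smaller child 3 at index 1, swap → [3, 31, 17, 15]
  31 vs only child 15 at index 3, swap → [3, 15, 17, 31]

[3, 15, 17, 31]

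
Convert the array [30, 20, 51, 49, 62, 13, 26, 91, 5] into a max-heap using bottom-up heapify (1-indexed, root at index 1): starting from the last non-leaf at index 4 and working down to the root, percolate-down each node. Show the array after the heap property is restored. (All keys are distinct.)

sift down from index 4:
  49 vs larger child 91 at index 8, swap → [30, 20, 51, 91, 62, 13, 26, 49, 5]
sift down from index 3: already satisfies heap property
sift down from index 2:
  20 vs larger child 91 at index 4, swap → [30, 91, 51, 20, 62, 13, 26, 49, 5]
  20 vs larger child 49 at index 8, swap → [30, 91, 51, 49, 62, 13, 26, 20, 5]
sift down from index 1:
  30 vs larger child 91 at index 2, swap → [91, 30, 51, 49, 62, 13, 26, 20, 5]
  30 vs larger child 62 at index 5, swap → [91, 62, 51, 49, 30, 13, 26, 20, 5]

[91, 62, 51, 49, 30, 13, 26, 20, 5]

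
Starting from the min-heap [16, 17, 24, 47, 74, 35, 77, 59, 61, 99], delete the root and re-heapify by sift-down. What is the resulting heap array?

remove root 16; move last element 99 to root → [99, 17, 24, 47, 74, 35, 77, 59, 61]
99 vs smaller child 17 at index 1, swap → [17, 99, 24, 47, 74, 35, 77, 59, 61]
99 vs smaller child 47 at index 3, swap → [17, 47, 24, 99, 74, 35, 77, 59, 61]
99 vs smaller child 59 at index 7, swap → [17, 47, 24, 59, 74, 35, 77, 99, 61]

[17, 47, 24, 59, 74, 35, 77, 99, 61]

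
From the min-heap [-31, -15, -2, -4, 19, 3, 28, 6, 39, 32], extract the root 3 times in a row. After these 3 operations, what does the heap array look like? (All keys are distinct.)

[-2, 6, 3, 32, 19, 39, 28]

extract-min #1 returns -31:
  remove root -31; move last element 32 to root → [32, -15, -2, -4, 19, 3, 28, 6, 39]
  32 vs smaller child -15 at index 1, swap → [-15, 32, -2, -4, 19, 3, 28, 6, 39]
  32 vs smaller child -4 at index 3, swap → [-15, -4, -2, 32, 19, 3, 28, 6, 39]
  32 vs smaller child 6 at index 7, swap → [-15, -4, -2, 6, 19, 3, 28, 32, 39]
extract-min #2 returns -15:
  remove root -15; move last element 39 to root → [39, -4, -2, 6, 19, 3, 28, 32]
  39 vs smaller child -4 at index 1, swap → [-4, 39, -2, 6, 19, 3, 28, 32]
  39 vs smaller child 6 at index 3, swap → [-4, 6, -2, 39, 19, 3, 28, 32]
  39 vs only child 32 at index 7, swap → [-4, 6, -2, 32, 19, 3, 28, 39]
extract-min #3 returns -4:
  remove root -4; move last element 39 to root → [39, 6, -2, 32, 19, 3, 28]
  39 vs smaller child -2 at index 2, swap → [-2, 6, 39, 32, 19, 3, 28]
  39 vs smaller child 3 at index 5, swap → [-2, 6, 3, 32, 19, 39, 28]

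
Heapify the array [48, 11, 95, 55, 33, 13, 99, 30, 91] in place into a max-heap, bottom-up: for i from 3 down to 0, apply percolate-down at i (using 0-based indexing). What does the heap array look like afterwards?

sift down from index 3:
  55 vs larger child 91 at index 8, swap → [48, 11, 95, 91, 33, 13, 99, 30, 55]
sift down from index 2:
  95 vs larger child 99 at index 6, swap → [48, 11, 99, 91, 33, 13, 95, 30, 55]
sift down from index 1:
  11 vs larger child 91 at index 3, swap → [48, 91, 99, 11, 33, 13, 95, 30, 55]
  11 vs larger child 55 at index 8, swap → [48, 91, 99, 55, 33, 13, 95, 30, 11]
sift down from index 0:
  48 vs larger child 99 at index 2, swap → [99, 91, 48, 55, 33, 13, 95, 30, 11]
  48 vs larger child 95 at index 6, swap → [99, 91, 95, 55, 33, 13, 48, 30, 11]

[99, 91, 95, 55, 33, 13, 48, 30, 11]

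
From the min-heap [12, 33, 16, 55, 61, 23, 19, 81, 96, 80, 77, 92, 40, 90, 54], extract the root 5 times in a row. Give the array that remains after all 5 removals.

extract-min #1 returns 12:
  remove root 12; move last element 54 to root → [54, 33, 16, 55, 61, 23, 19, 81, 96, 80, 77, 92, 40, 90]
  54 vs smaller child 16 at index 2, swap → [16, 33, 54, 55, 61, 23, 19, 81, 96, 80, 77, 92, 40, 90]
  54 vs smaller child 19 at index 6, swap → [16, 33, 19, 55, 61, 23, 54, 81, 96, 80, 77, 92, 40, 90]
extract-min #2 returns 16:
  remove root 16; move last element 90 to root → [90, 33, 19, 55, 61, 23, 54, 81, 96, 80, 77, 92, 40]
  90 vs smaller child 19 at index 2, swap → [19, 33, 90, 55, 61, 23, 54, 81, 96, 80, 77, 92, 40]
  90 vs smaller child 23 at index 5, swap → [19, 33, 23, 55, 61, 90, 54, 81, 96, 80, 77, 92, 40]
  90 vs smaller child 40 at index 12, swap → [19, 33, 23, 55, 61, 40, 54, 81, 96, 80, 77, 92, 90]
extract-min #3 returns 19:
  remove root 19; move last element 90 to root → [90, 33, 23, 55, 61, 40, 54, 81, 96, 80, 77, 92]
  90 vs smaller child 23 at index 2, swap → [23, 33, 90, 55, 61, 40, 54, 81, 96, 80, 77, 92]
  90 vs smaller child 40 at index 5, swap → [23, 33, 40, 55, 61, 90, 54, 81, 96, 80, 77, 92]
extract-min #4 returns 23:
  remove root 23; move last element 92 to root → [92, 33, 40, 55, 61, 90, 54, 81, 96, 80, 77]
  92 vs smaller child 33 at index 1, swap → [33, 92, 40, 55, 61, 90, 54, 81, 96, 80, 77]
  92 vs smaller child 55 at index 3, swap → [33, 55, 40, 92, 61, 90, 54, 81, 96, 80, 77]
  92 vs smaller child 81 at index 7, swap → [33, 55, 40, 81, 61, 90, 54, 92, 96, 80, 77]
extract-min #5 returns 33:
  remove root 33; move last element 77 to root → [77, 55, 40, 81, 61, 90, 54, 92, 96, 80]
  77 vs smaller child 40 at index 2, swap → [40, 55, 77, 81, 61, 90, 54, 92, 96, 80]
  77 vs smaller child 54 at index 6, swap → [40, 55, 54, 81, 61, 90, 77, 92, 96, 80]

[40, 55, 54, 81, 61, 90, 77, 92, 96, 80]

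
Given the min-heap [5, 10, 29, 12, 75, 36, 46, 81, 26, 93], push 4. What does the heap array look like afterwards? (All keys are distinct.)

[4, 5, 29, 12, 10, 36, 46, 81, 26, 93, 75]

append 4 at index 10 → [5, 10, 29, 12, 75, 36, 46, 81, 26, 93, 4]
4 < parent 75 at index 4, swap → [5, 10, 29, 12, 4, 36, 46, 81, 26, 93, 75]
4 < parent 10 at index 1, swap → [5, 4, 29, 12, 10, 36, 46, 81, 26, 93, 75]
4 < parent 5 at index 0, swap → [4, 5, 29, 12, 10, 36, 46, 81, 26, 93, 75]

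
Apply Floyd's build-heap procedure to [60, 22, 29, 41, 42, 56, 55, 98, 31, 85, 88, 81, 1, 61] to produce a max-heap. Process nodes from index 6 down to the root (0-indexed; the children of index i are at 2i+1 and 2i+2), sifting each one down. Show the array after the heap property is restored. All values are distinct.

sift down from index 6:
  55 vs only child 61 at index 13, swap → [60, 22, 29, 41, 42, 56, 61, 98, 31, 85, 88, 81, 1, 55]
sift down from index 5:
  56 vs larger child 81 at index 11, swap → [60, 22, 29, 41, 42, 81, 61, 98, 31, 85, 88, 56, 1, 55]
sift down from index 4:
  42 vs larger child 88 at index 10, swap → [60, 22, 29, 41, 88, 81, 61, 98, 31, 85, 42, 56, 1, 55]
sift down from index 3:
  41 vs larger child 98 at index 7, swap → [60, 22, 29, 98, 88, 81, 61, 41, 31, 85, 42, 56, 1, 55]
sift down from index 2:
  29 vs larger child 81 at index 5, swap → [60, 22, 81, 98, 88, 29, 61, 41, 31, 85, 42, 56, 1, 55]
  29 vs larger child 56 at index 11, swap → [60, 22, 81, 98, 88, 56, 61, 41, 31, 85, 42, 29, 1, 55]
sift down from index 1:
  22 vs larger child 98 at index 3, swap → [60, 98, 81, 22, 88, 56, 61, 41, 31, 85, 42, 29, 1, 55]
  22 vs larger child 41 at index 7, swap → [60, 98, 81, 41, 88, 56, 61, 22, 31, 85, 42, 29, 1, 55]
sift down from index 0:
  60 vs larger child 98 at index 1, swap → [98, 60, 81, 41, 88, 56, 61, 22, 31, 85, 42, 29, 1, 55]
  60 vs larger child 88 at index 4, swap → [98, 88, 81, 41, 60, 56, 61, 22, 31, 85, 42, 29, 1, 55]
  60 vs larger child 85 at index 9, swap → [98, 88, 81, 41, 85, 56, 61, 22, 31, 60, 42, 29, 1, 55]

[98, 88, 81, 41, 85, 56, 61, 22, 31, 60, 42, 29, 1, 55]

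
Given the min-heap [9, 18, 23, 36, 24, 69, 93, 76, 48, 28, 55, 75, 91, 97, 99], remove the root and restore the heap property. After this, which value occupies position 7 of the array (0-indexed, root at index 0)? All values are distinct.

76

remove root 9; move last element 99 to root → [99, 18, 23, 36, 24, 69, 93, 76, 48, 28, 55, 75, 91, 97]
99 vs smaller child 18 at index 1, swap → [18, 99, 23, 36, 24, 69, 93, 76, 48, 28, 55, 75, 91, 97]
99 vs smaller child 24 at index 4, swap → [18, 24, 23, 36, 99, 69, 93, 76, 48, 28, 55, 75, 91, 97]
99 vs smaller child 28 at index 9, swap → [18, 24, 23, 36, 28, 69, 93, 76, 48, 99, 55, 75, 91, 97]
resulting array: [18, 24, 23, 36, 28, 69, 93, 76, 48, 99, 55, 75, 91, 97]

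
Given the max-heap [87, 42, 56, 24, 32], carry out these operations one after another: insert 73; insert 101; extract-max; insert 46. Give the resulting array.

[87, 42, 73, 24, 32, 56, 46]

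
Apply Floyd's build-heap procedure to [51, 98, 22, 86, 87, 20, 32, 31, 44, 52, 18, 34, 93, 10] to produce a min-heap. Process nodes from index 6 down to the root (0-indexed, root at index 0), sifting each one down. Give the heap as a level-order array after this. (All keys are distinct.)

[10, 18, 20, 31, 52, 34, 22, 86, 44, 98, 87, 51, 93, 32]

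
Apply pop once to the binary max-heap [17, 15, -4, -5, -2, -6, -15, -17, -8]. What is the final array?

remove root 17; move last element -8 to root → [-8, 15, -4, -5, -2, -6, -15, -17]
-8 vs larger child 15 at index 1, swap → [15, -8, -4, -5, -2, -6, -15, -17]
-8 vs larger child -2 at index 4, swap → [15, -2, -4, -5, -8, -6, -15, -17]

[15, -2, -4, -5, -8, -6, -15, -17]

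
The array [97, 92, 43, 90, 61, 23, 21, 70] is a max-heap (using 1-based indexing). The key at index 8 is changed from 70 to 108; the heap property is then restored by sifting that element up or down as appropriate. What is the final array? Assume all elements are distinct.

set index 8 from 70 to 108 → [97, 92, 43, 90, 61, 23, 21, 108]
108 > parent 90 at index 4, swap → [97, 92, 43, 108, 61, 23, 21, 90]
108 > parent 92 at index 2, swap → [97, 108, 43, 92, 61, 23, 21, 90]
108 > parent 97 at index 1, swap → [108, 97, 43, 92, 61, 23, 21, 90]

[108, 97, 43, 92, 61, 23, 21, 90]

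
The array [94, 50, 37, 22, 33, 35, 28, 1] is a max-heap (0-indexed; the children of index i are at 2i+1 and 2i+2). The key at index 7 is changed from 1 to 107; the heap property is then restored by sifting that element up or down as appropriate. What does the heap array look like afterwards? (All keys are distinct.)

[107, 94, 37, 50, 33, 35, 28, 22]

set index 7 from 1 to 107 → [94, 50, 37, 22, 33, 35, 28, 107]
107 > parent 22 at index 3, swap → [94, 50, 37, 107, 33, 35, 28, 22]
107 > parent 50 at index 1, swap → [94, 107, 37, 50, 33, 35, 28, 22]
107 > parent 94 at index 0, swap → [107, 94, 37, 50, 33, 35, 28, 22]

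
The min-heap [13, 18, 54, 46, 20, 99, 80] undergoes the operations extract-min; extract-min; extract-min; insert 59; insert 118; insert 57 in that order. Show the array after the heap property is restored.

extract-min → returns 13:
  remove root 13; move last element 80 to root → [80, 18, 54, 46, 20, 99]
  80 vs smaller child 18 at index 1, swap → [18, 80, 54, 46, 20, 99]
  80 vs smaller child 20 at index 4, swap → [18, 20, 54, 46, 80, 99]
extract-min → returns 18:
  remove root 18; move last element 99 to root → [99, 20, 54, 46, 80]
  99 vs smaller child 20 at index 1, swap → [20, 99, 54, 46, 80]
  99 vs smaller child 46 at index 3, swap → [20, 46, 54, 99, 80]
extract-min → returns 20:
  remove root 20; move last element 80 to root → [80, 46, 54, 99]
  80 vs smaller child 46 at index 1, swap → [46, 80, 54, 99]
insert 59:
  append 59 at index 4 → [46, 80, 54, 99, 59]
  59 < parent 80 at index 1, swap → [46, 59, 54, 99, 80]
insert 118:
  append 118 at index 5 → [46, 59, 54, 99, 80, 118] (no swap needed)
insert 57:
  append 57 at index 6 → [46, 59, 54, 99, 80, 118, 57] (no swap needed)

[46, 59, 54, 99, 80, 118, 57]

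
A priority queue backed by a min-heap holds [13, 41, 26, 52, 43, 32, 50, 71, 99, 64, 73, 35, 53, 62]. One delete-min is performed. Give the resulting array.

remove root 13; move last element 62 to root → [62, 41, 26, 52, 43, 32, 50, 71, 99, 64, 73, 35, 53]
62 vs smaller child 26 at index 2, swap → [26, 41, 62, 52, 43, 32, 50, 71, 99, 64, 73, 35, 53]
62 vs smaller child 32 at index 5, swap → [26, 41, 32, 52, 43, 62, 50, 71, 99, 64, 73, 35, 53]
62 vs smaller child 35 at index 11, swap → [26, 41, 32, 52, 43, 35, 50, 71, 99, 64, 73, 62, 53]

[26, 41, 32, 52, 43, 35, 50, 71, 99, 64, 73, 62, 53]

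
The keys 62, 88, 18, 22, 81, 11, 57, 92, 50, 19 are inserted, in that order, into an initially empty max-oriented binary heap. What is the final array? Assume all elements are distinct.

[92, 88, 57, 81, 62, 11, 18, 22, 50, 19]

Insert 62:
  append 62 at index 0 → [62] (no swap needed)
Insert 88:
  append 88 at index 1 → [62, 88]
  88 > parent 62 at index 0, swap → [88, 62]
Insert 18:
  append 18 at index 2 → [88, 62, 18] (no swap needed)
Insert 22:
  append 22 at index 3 → [88, 62, 18, 22] (no swap needed)
Insert 81:
  append 81 at index 4 → [88, 62, 18, 22, 81]
  81 > parent 62 at index 1, swap → [88, 81, 18, 22, 62]
Insert 11:
  append 11 at index 5 → [88, 81, 18, 22, 62, 11] (no swap needed)
Insert 57:
  append 57 at index 6 → [88, 81, 18, 22, 62, 11, 57]
  57 > parent 18 at index 2, swap → [88, 81, 57, 22, 62, 11, 18]
Insert 92:
  append 92 at index 7 → [88, 81, 57, 22, 62, 11, 18, 92]
  92 > parent 22 at index 3, swap → [88, 81, 57, 92, 62, 11, 18, 22]
  92 > parent 81 at index 1, swap → [88, 92, 57, 81, 62, 11, 18, 22]
  92 > parent 88 at index 0, swap → [92, 88, 57, 81, 62, 11, 18, 22]
Insert 50:
  append 50 at index 8 → [92, 88, 57, 81, 62, 11, 18, 22, 50] (no swap needed)
Insert 19:
  append 19 at index 9 → [92, 88, 57, 81, 62, 11, 18, 22, 50, 19] (no swap needed)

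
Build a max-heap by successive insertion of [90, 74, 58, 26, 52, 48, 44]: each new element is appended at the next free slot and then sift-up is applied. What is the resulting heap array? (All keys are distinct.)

[90, 74, 58, 26, 52, 48, 44]

Insert 90:
  append 90 at index 0 → [90] (no swap needed)
Insert 74:
  append 74 at index 1 → [90, 74] (no swap needed)
Insert 58:
  append 58 at index 2 → [90, 74, 58] (no swap needed)
Insert 26:
  append 26 at index 3 → [90, 74, 58, 26] (no swap needed)
Insert 52:
  append 52 at index 4 → [90, 74, 58, 26, 52] (no swap needed)
Insert 48:
  append 48 at index 5 → [90, 74, 58, 26, 52, 48] (no swap needed)
Insert 44:
  append 44 at index 6 → [90, 74, 58, 26, 52, 48, 44] (no swap needed)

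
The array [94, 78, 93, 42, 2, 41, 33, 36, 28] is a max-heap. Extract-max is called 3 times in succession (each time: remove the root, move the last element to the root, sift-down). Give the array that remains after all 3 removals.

[42, 36, 41, 33, 2, 28]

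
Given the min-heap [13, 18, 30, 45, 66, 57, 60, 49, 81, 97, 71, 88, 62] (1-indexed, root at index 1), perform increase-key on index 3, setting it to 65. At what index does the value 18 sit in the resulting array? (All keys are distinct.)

set index 3 from 30 to 65 → [13, 18, 65, 45, 66, 57, 60, 49, 81, 97, 71, 88, 62]
65 vs smaller child 57 at index 6, swap → [13, 18, 57, 45, 66, 65, 60, 49, 81, 97, 71, 88, 62]
65 vs smaller child 62 at index 13, swap → [13, 18, 57, 45, 66, 62, 60, 49, 81, 97, 71, 88, 65]
resulting array: [13, 18, 57, 45, 66, 62, 60, 49, 81, 97, 71, 88, 65]

2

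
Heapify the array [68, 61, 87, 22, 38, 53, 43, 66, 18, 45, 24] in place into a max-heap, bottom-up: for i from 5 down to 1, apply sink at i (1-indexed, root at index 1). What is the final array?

[87, 66, 68, 61, 45, 53, 43, 22, 18, 38, 24]

sift down from index 5:
  38 vs larger child 45 at index 10, swap → [68, 61, 87, 22, 45, 53, 43, 66, 18, 38, 24]
sift down from index 4:
  22 vs larger child 66 at index 8, swap → [68, 61, 87, 66, 45, 53, 43, 22, 18, 38, 24]
sift down from index 3: already satisfies heap property
sift down from index 2:
  61 vs larger child 66 at index 4, swap → [68, 66, 87, 61, 45, 53, 43, 22, 18, 38, 24]
sift down from index 1:
  68 vs larger child 87 at index 3, swap → [87, 66, 68, 61, 45, 53, 43, 22, 18, 38, 24]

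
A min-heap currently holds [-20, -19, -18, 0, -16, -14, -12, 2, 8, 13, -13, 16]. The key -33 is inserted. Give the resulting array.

append -33 at index 12 → [-20, -19, -18, 0, -16, -14, -12, 2, 8, 13, -13, 16, -33]
-33 < parent -14 at index 5, swap → [-20, -19, -18, 0, -16, -33, -12, 2, 8, 13, -13, 16, -14]
-33 < parent -18 at index 2, swap → [-20, -19, -33, 0, -16, -18, -12, 2, 8, 13, -13, 16, -14]
-33 < parent -20 at index 0, swap → [-33, -19, -20, 0, -16, -18, -12, 2, 8, 13, -13, 16, -14]

[-33, -19, -20, 0, -16, -18, -12, 2, 8, 13, -13, 16, -14]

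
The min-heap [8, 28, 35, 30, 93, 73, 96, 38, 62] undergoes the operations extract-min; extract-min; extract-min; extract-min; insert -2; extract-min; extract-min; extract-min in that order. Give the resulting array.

[73, 93, 96]

extract-min → returns 8:
  remove root 8; move last element 62 to root → [62, 28, 35, 30, 93, 73, 96, 38]
  62 vs smaller child 28 at index 1, swap → [28, 62, 35, 30, 93, 73, 96, 38]
  62 vs smaller child 30 at index 3, swap → [28, 30, 35, 62, 93, 73, 96, 38]
  62 vs only child 38 at index 7, swap → [28, 30, 35, 38, 93, 73, 96, 62]
extract-min → returns 28:
  remove root 28; move last element 62 to root → [62, 30, 35, 38, 93, 73, 96]
  62 vs smaller child 30 at index 1, swap → [30, 62, 35, 38, 93, 73, 96]
  62 vs smaller child 38 at index 3, swap → [30, 38, 35, 62, 93, 73, 96]
extract-min → returns 30:
  remove root 30; move last element 96 to root → [96, 38, 35, 62, 93, 73]
  96 vs smaller child 35 at index 2, swap → [35, 38, 96, 62, 93, 73]
  96 vs only child 73 at index 5, swap → [35, 38, 73, 62, 93, 96]
extract-min → returns 35:
  remove root 35; move last element 96 to root → [96, 38, 73, 62, 93]
  96 vs smaller child 38 at index 1, swap → [38, 96, 73, 62, 93]
  96 vs smaller child 62 at index 3, swap → [38, 62, 73, 96, 93]
insert -2:
  append -2 at index 5 → [38, 62, 73, 96, 93, -2]
  -2 < parent 73 at index 2, swap → [38, 62, -2, 96, 93, 73]
  -2 < parent 38 at index 0, swap → [-2, 62, 38, 96, 93, 73]
extract-min → returns -2:
  remove root -2; move last element 73 to root → [73, 62, 38, 96, 93]
  73 vs smaller child 38 at index 2, swap → [38, 62, 73, 96, 93]
extract-min → returns 38:
  remove root 38; move last element 93 to root → [93, 62, 73, 96]
  93 vs smaller child 62 at index 1, swap → [62, 93, 73, 96]
extract-min → returns 62:
  remove root 62; move last element 96 to root → [96, 93, 73]
  96 vs smaller child 73 at index 2, swap → [73, 93, 96]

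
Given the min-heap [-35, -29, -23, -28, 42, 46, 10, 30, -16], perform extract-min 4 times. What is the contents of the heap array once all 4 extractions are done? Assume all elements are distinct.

[-16, 30, 10, 46, 42]

extract-min #1 returns -35:
  remove root -35; move last element -16 to root → [-16, -29, -23, -28, 42, 46, 10, 30]
  -16 vs smaller child -29 at index 1, swap → [-29, -16, -23, -28, 42, 46, 10, 30]
  -16 vs smaller child -28 at index 3, swap → [-29, -28, -23, -16, 42, 46, 10, 30]
extract-min #2 returns -29:
  remove root -29; move last element 30 to root → [30, -28, -23, -16, 42, 46, 10]
  30 vs smaller child -28 at index 1, swap → [-28, 30, -23, -16, 42, 46, 10]
  30 vs smaller child -16 at index 3, swap → [-28, -16, -23, 30, 42, 46, 10]
extract-min #3 returns -28:
  remove root -28; move last element 10 to root → [10, -16, -23, 30, 42, 46]
  10 vs smaller child -23 at index 2, swap → [-23, -16, 10, 30, 42, 46]
extract-min #4 returns -23:
  remove root -23; move last element 46 to root → [46, -16, 10, 30, 42]
  46 vs smaller child -16 at index 1, swap → [-16, 46, 10, 30, 42]
  46 vs smaller child 30 at index 3, swap → [-16, 30, 10, 46, 42]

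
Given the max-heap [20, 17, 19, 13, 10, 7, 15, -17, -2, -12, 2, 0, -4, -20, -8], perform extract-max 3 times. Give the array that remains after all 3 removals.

extract-max #1 returns 20:
  remove root 20; move last element -8 to root → [-8, 17, 19, 13, 10, 7, 15, -17, -2, -12, 2, 0, -4, -20]
  -8 vs larger child 19 at index 2, swap → [19, 17, -8, 13, 10, 7, 15, -17, -2, -12, 2, 0, -4, -20]
  -8 vs larger child 15 at index 6, swap → [19, 17, 15, 13, 10, 7, -8, -17, -2, -12, 2, 0, -4, -20]
extract-max #2 returns 19:
  remove root 19; move last element -20 to root → [-20, 17, 15, 13, 10, 7, -8, -17, -2, -12, 2, 0, -4]
  -20 vs larger child 17 at index 1, swap → [17, -20, 15, 13, 10, 7, -8, -17, -2, -12, 2, 0, -4]
  -20 vs larger child 13 at index 3, swap → [17, 13, 15, -20, 10, 7, -8, -17, -2, -12, 2, 0, -4]
  -20 vs larger child -2 at index 8, swap → [17, 13, 15, -2, 10, 7, -8, -17, -20, -12, 2, 0, -4]
extract-max #3 returns 17:
  remove root 17; move last element -4 to root → [-4, 13, 15, -2, 10, 7, -8, -17, -20, -12, 2, 0]
  -4 vs larger child 15 at index 2, swap → [15, 13, -4, -2, 10, 7, -8, -17, -20, -12, 2, 0]
  -4 vs larger child 7 at index 5, swap → [15, 13, 7, -2, 10, -4, -8, -17, -20, -12, 2, 0]
  -4 vs only child 0 at index 11, swap → [15, 13, 7, -2, 10, 0, -8, -17, -20, -12, 2, -4]

[15, 13, 7, -2, 10, 0, -8, -17, -20, -12, 2, -4]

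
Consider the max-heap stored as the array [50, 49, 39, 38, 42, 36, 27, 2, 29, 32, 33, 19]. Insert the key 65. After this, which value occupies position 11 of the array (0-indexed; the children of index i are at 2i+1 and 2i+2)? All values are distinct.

19

append 65 at index 12 → [50, 49, 39, 38, 42, 36, 27, 2, 29, 32, 33, 19, 65]
65 > parent 36 at index 5, swap → [50, 49, 39, 38, 42, 65, 27, 2, 29, 32, 33, 19, 36]
65 > parent 39 at index 2, swap → [50, 49, 65, 38, 42, 39, 27, 2, 29, 32, 33, 19, 36]
65 > parent 50 at index 0, swap → [65, 49, 50, 38, 42, 39, 27, 2, 29, 32, 33, 19, 36]
resulting array: [65, 49, 50, 38, 42, 39, 27, 2, 29, 32, 33, 19, 36]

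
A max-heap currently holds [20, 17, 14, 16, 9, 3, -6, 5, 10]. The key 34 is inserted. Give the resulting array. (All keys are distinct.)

[34, 20, 14, 16, 17, 3, -6, 5, 10, 9]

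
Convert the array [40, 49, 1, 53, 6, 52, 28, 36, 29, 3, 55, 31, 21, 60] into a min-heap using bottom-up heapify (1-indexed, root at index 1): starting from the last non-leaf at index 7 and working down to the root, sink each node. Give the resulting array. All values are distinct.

sift down from index 7: already satisfies heap property
sift down from index 6:
  52 vs smaller child 21 at index 13, swap → [40, 49, 1, 53, 6, 21, 28, 36, 29, 3, 55, 31, 52, 60]
sift down from index 5:
  6 vs smaller child 3 at index 10, swap → [40, 49, 1, 53, 3, 21, 28, 36, 29, 6, 55, 31, 52, 60]
sift down from index 4:
  53 vs smaller child 29 at index 9, swap → [40, 49, 1, 29, 3, 21, 28, 36, 53, 6, 55, 31, 52, 60]
sift down from index 3: already satisfies heap property
sift down from index 2:
  49 vs smaller child 3 at index 5, swap → [40, 3, 1, 29, 49, 21, 28, 36, 53, 6, 55, 31, 52, 60]
  49 vs smaller child 6 at index 10, swap → [40, 3, 1, 29, 6, 21, 28, 36, 53, 49, 55, 31, 52, 60]
sift down from index 1:
  40 vs smaller child 1 at index 3, swap → [1, 3, 40, 29, 6, 21, 28, 36, 53, 49, 55, 31, 52, 60]
  40 vs smaller child 21 at index 6, swap → [1, 3, 21, 29, 6, 40, 28, 36, 53, 49, 55, 31, 52, 60]
  40 vs smaller child 31 at index 12, swap → [1, 3, 21, 29, 6, 31, 28, 36, 53, 49, 55, 40, 52, 60]

[1, 3, 21, 29, 6, 31, 28, 36, 53, 49, 55, 40, 52, 60]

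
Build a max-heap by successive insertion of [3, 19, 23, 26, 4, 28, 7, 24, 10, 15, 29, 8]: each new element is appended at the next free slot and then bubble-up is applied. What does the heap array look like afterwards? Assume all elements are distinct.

[29, 28, 26, 23, 24, 19, 7, 3, 10, 4, 15, 8]

Insert 3:
  append 3 at index 0 → [3] (no swap needed)
Insert 19:
  append 19 at index 1 → [3, 19]
  19 > parent 3 at index 0, swap → [19, 3]
Insert 23:
  append 23 at index 2 → [19, 3, 23]
  23 > parent 19 at index 0, swap → [23, 3, 19]
Insert 26:
  append 26 at index 3 → [23, 3, 19, 26]
  26 > parent 3 at index 1, swap → [23, 26, 19, 3]
  26 > parent 23 at index 0, swap → [26, 23, 19, 3]
Insert 4:
  append 4 at index 4 → [26, 23, 19, 3, 4] (no swap needed)
Insert 28:
  append 28 at index 5 → [26, 23, 19, 3, 4, 28]
  28 > parent 19 at index 2, swap → [26, 23, 28, 3, 4, 19]
  28 > parent 26 at index 0, swap → [28, 23, 26, 3, 4, 19]
Insert 7:
  append 7 at index 6 → [28, 23, 26, 3, 4, 19, 7] (no swap needed)
Insert 24:
  append 24 at index 7 → [28, 23, 26, 3, 4, 19, 7, 24]
  24 > parent 3 at index 3, swap → [28, 23, 26, 24, 4, 19, 7, 3]
  24 > parent 23 at index 1, swap → [28, 24, 26, 23, 4, 19, 7, 3]
Insert 10:
  append 10 at index 8 → [28, 24, 26, 23, 4, 19, 7, 3, 10] (no swap needed)
Insert 15:
  append 15 at index 9 → [28, 24, 26, 23, 4, 19, 7, 3, 10, 15]
  15 > parent 4 at index 4, swap → [28, 24, 26, 23, 15, 19, 7, 3, 10, 4]
Insert 29:
  append 29 at index 10 → [28, 24, 26, 23, 15, 19, 7, 3, 10, 4, 29]
  29 > parent 15 at index 4, swap → [28, 24, 26, 23, 29, 19, 7, 3, 10, 4, 15]
  29 > parent 24 at index 1, swap → [28, 29, 26, 23, 24, 19, 7, 3, 10, 4, 15]
  29 > parent 28 at index 0, swap → [29, 28, 26, 23, 24, 19, 7, 3, 10, 4, 15]
Insert 8:
  append 8 at index 11 → [29, 28, 26, 23, 24, 19, 7, 3, 10, 4, 15, 8] (no swap needed)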